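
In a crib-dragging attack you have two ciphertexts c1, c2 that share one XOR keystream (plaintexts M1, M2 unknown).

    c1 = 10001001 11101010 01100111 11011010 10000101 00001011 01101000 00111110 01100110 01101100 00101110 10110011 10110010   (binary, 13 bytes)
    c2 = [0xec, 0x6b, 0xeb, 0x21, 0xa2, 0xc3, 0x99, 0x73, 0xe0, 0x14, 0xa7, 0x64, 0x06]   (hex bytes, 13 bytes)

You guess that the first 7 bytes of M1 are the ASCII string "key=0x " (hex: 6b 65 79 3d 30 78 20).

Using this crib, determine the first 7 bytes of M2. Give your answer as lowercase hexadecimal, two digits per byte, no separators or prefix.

First, c1 ⊕ c2 = (M1 ⊕ K) ⊕ (M2 ⊕ K) = M1 ⊕ M2, so the key drops out. Then M2 = (M1 ⊕ M2) ⊕ M1 over the first 7 bytes.
byte 0: (89 xor ec) xor 6b = 65 xor 6b = 0e
byte 1: (ea xor 6b) xor 65 = 81 xor 65 = e4
byte 2: (67 xor eb) xor 79 = 8c xor 79 = f5
byte 3: (da xor 21) xor 3d = fb xor 3d = c6
byte 4: (85 xor a2) xor 30 = 27 xor 30 = 17
byte 5: (0b xor c3) xor 78 = c8 xor 78 = b0
byte 6: (68 xor 99) xor 20 = f1 xor 20 = d1

0ee4f5c617b0d1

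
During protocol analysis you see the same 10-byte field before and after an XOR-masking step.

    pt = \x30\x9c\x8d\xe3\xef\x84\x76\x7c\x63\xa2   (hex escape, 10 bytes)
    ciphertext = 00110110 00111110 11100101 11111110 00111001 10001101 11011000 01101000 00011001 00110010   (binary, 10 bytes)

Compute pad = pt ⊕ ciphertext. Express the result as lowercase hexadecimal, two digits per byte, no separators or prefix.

06a2681dd609ae147a90

Since ciphertext = pt ⊕ pad, XORing both sides with pt gives pad = pt ⊕ ciphertext.
byte 0:  48 ⊕  54 =   6
byte 1: 156 ⊕  62 = 162
byte 2: 141 ⊕ 229 = 104
byte 3: 227 ⊕ 254 =  29
byte 4: 239 ⊕  57 = 214
byte 5: 132 ⊕ 141 =   9
byte 6: 118 ⊕ 216 = 174
byte 7: 124 ⊕ 104 =  20
byte 8:  99 ⊕  25 = 122
byte 9: 162 ⊕  50 = 144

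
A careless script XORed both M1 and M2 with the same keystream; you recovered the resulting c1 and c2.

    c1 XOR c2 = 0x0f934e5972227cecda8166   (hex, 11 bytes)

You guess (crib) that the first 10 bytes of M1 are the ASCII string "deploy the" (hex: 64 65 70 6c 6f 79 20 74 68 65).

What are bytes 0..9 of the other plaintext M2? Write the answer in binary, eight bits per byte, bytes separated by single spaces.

01101011 11110110 00111110 00110101 00011101 01011011 01011100 10011000 10110010 11100100

Since c1 ⊕ c2 = M1 ⊕ M2, XORing with the guessed M1 bytes yields the corresponding M2 bytes: M2 = (c1 ⊕ c2) ⊕ M1.
0f xor 64 = 6b
93 xor 65 = f6
4e xor 70 = 3e
59 xor 6c = 35
72 xor 6f = 1d
22 xor 79 = 5b
7c xor 20 = 5c
ec xor 74 = 98
da xor 68 = b2
81 xor 65 = e4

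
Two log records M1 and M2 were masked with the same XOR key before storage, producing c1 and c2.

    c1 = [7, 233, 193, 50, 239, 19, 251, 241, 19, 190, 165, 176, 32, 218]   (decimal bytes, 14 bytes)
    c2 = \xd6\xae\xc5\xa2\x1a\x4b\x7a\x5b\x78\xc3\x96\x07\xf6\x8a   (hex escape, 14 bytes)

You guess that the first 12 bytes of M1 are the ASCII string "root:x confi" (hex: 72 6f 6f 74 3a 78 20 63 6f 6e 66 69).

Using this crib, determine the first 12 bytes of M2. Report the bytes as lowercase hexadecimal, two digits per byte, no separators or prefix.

a3286be4cf20a1c9041355de

First, c1 ⊕ c2 = (M1 ⊕ K) ⊕ (M2 ⊕ K) = M1 ⊕ M2, so the key drops out. Then M2 = (M1 ⊕ M2) ⊕ M1 over the first 12 bytes.
byte 0: (07 XOR d6) XOR 72 = d1 XOR 72 = a3
byte 1: (e9 XOR ae) XOR 6f = 47 XOR 6f = 28
byte 2: (c1 XOR c5) XOR 6f = 04 XOR 6f = 6b
byte 3: (32 XOR a2) XOR 74 = 90 XOR 74 = e4
byte 4: (ef XOR 1a) XOR 3a = f5 XOR 3a = cf
byte 5: (13 XOR 4b) XOR 78 = 58 XOR 78 = 20
byte 6: (fb XOR 7a) XOR 20 = 81 XOR 20 = a1
byte 7: (f1 XOR 5b) XOR 63 = aa XOR 63 = c9
byte 8: (13 XOR 78) XOR 6f = 6b XOR 6f = 04
byte 9: (be XOR c3) XOR 6e = 7d XOR 6e = 13
byte 10: (a5 XOR 96) XOR 66 = 33 XOR 66 = 55
byte 11: (b0 XOR 07) XOR 69 = b7 XOR 69 = de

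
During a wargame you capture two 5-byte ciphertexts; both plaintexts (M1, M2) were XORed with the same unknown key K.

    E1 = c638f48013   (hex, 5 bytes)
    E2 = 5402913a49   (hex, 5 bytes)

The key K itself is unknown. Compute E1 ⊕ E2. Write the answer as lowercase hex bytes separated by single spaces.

92 3a 65 ba 5a

E1 ⊕ E2 = (M1 ⊕ K) ⊕ (M2 ⊕ K) = M1 ⊕ M2 — the shared key cancels under XOR.
c6 ⊕ 54 = 92
38 ⊕ 02 = 3a
f4 ⊕ 91 = 65
80 ⊕ 3a = ba
13 ⊕ 49 = 5a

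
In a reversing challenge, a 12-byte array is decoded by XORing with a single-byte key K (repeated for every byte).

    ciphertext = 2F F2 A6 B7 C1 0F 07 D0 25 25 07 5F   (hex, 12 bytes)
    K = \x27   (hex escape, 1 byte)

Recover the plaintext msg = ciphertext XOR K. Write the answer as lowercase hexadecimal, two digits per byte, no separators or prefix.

The 1-byte key repeats, so the effective keystream is 27 27 27 27 27 27 27 27 27 27 27 27.
byte 0: 2f XOR 27 = 08
byte 1: f2 XOR 27 = d5
byte 2: a6 XOR 27 = 81
byte 3: b7 XOR 27 = 90
byte 4: c1 XOR 27 = e6
byte 5: 0f XOR 27 = 28
byte 6: 07 XOR 27 = 20
byte 7: d0 XOR 27 = f7
byte 8: 25 XOR 27 = 02
byte 9: 25 XOR 27 = 02
byte 10: 07 XOR 27 = 20
byte 11: 5f XOR 27 = 78

08d58190e62820f702022078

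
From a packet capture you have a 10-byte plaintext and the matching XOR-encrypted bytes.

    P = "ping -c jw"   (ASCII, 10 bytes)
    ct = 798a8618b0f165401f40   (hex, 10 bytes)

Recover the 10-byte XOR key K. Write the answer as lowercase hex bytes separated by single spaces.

09 e3 e8 7f 90 dc 06 60 75 37

Since ct = P ⊕ K, XORing both sides with P gives K = P ⊕ ct.
byte 0: 70 XOR 79 = 09
byte 1: 69 XOR 8a = e3
byte 2: 6e XOR 86 = e8
byte 3: 67 XOR 18 = 7f
byte 4: 20 XOR b0 = 90
byte 5: 2d XOR f1 = dc
byte 6: 63 XOR 65 = 06
byte 7: 20 XOR 40 = 60
byte 8: 6a XOR 1f = 75
byte 9: 77 XOR 40 = 37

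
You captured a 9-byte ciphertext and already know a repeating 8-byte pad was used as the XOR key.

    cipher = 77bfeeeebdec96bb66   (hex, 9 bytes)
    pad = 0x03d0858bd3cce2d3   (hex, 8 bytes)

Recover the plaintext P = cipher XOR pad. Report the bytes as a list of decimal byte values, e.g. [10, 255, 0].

The 8-byte key repeats, so the effective keystream is 03 d0 85 8b d3 cc e2 d3 03.
byte 0: 77 ⊕ 03 = 74
byte 1: bf ⊕ d0 = 6f
byte 2: ee ⊕ 85 = 6b
byte 3: ee ⊕ 8b = 65
byte 4: bd ⊕ d3 = 6e
byte 5: ec ⊕ cc = 20
byte 6: 96 ⊕ e2 = 74
byte 7: bb ⊕ d3 = 68
byte 8: 66 ⊕ 03 = 65

[116, 111, 107, 101, 110, 32, 116, 104, 101]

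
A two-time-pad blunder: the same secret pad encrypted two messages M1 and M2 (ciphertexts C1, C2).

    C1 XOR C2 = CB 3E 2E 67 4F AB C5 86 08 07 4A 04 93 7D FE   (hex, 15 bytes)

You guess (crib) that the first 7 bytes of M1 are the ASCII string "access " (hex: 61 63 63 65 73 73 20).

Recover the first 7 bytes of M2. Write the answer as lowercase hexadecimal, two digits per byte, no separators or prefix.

Since C1 ⊕ C2 = M1 ⊕ M2, XORing with the guessed M1 bytes yields the corresponding M2 bytes: M2 = (C1 ⊕ C2) ⊕ M1.
byte 0: 203 ^  97 = 170
byte 1:  62 ^  99 =  93
byte 2:  46 ^  99 =  77
byte 3: 103 ^ 101 =   2
byte 4:  79 ^ 115 =  60
byte 5: 171 ^ 115 = 216
byte 6: 197 ^  32 = 229

aa5d4d023cd8e5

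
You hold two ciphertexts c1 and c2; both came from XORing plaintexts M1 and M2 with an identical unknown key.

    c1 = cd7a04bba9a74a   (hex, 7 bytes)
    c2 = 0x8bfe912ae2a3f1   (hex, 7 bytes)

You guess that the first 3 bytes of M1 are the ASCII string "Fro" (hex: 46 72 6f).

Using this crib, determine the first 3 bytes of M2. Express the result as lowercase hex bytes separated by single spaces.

00 f6 fa

First, c1 ⊕ c2 = (M1 ⊕ K) ⊕ (M2 ⊕ K) = M1 ⊕ M2, so the key drops out. Then M2 = (M1 ⊕ M2) ⊕ M1 over the first 3 bytes.
byte 0: (cd ^ 8b) ^ 46 = 46 ^ 46 = 00
byte 1: (7a ^ fe) ^ 72 = 84 ^ 72 = f6
byte 2: (04 ^ 91) ^ 6f = 95 ^ 6f = fa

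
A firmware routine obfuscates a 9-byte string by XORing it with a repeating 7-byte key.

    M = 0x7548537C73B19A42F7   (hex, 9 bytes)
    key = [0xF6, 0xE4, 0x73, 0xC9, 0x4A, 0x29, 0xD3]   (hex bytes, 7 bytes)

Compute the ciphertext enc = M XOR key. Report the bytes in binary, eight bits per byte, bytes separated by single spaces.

10000011 10101100 00100000 10110101 00111001 10011000 01001001 10110100 00010011

The 7-byte key repeats, so the effective keystream is f6 e4 73 c9 4a 29 d3 f6 e4.
byte 0: 75 ^ f6 = 83
byte 1: 48 ^ e4 = ac
byte 2: 53 ^ 73 = 20
byte 3: 7c ^ c9 = b5
byte 4: 73 ^ 4a = 39
byte 5: b1 ^ 29 = 98
byte 6: 9a ^ d3 = 49
byte 7: 42 ^ f6 = b4
byte 8: f7 ^ e4 = 13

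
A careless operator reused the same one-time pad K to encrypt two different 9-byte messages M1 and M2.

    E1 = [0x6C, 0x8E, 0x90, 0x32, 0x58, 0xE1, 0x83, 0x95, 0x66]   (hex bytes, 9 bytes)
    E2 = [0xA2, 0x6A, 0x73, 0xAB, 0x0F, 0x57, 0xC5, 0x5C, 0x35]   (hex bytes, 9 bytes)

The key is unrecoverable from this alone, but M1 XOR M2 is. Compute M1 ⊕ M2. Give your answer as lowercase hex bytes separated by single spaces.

ce e4 e3 99 57 b6 46 c9 53

E1 ⊕ E2 = (M1 ⊕ K) ⊕ (M2 ⊕ K) = M1 ⊕ M2 — the shared key cancels under XOR.
6c ^ a2 = ce
8e ^ 6a = e4
90 ^ 73 = e3
32 ^ ab = 99
58 ^ 0f = 57
e1 ^ 57 = b6
83 ^ c5 = 46
95 ^ 5c = c9
66 ^ 35 = 53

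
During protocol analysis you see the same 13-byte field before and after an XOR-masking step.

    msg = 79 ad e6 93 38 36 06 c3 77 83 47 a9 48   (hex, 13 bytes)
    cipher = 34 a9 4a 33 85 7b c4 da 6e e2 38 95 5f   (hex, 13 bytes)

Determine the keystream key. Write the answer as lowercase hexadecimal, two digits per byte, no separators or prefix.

4d04aca0bd4dc21919617f3c17

Since cipher = msg ⊕ key, XORing both sides with msg gives key = msg ⊕ cipher.
79 ^ 34 = 4d
ad ^ a9 = 04
e6 ^ 4a = ac
93 ^ 33 = a0
38 ^ 85 = bd
36 ^ 7b = 4d
06 ^ c4 = c2
c3 ^ da = 19
77 ^ 6e = 19
83 ^ e2 = 61
47 ^ 38 = 7f
a9 ^ 95 = 3c
48 ^ 5f = 17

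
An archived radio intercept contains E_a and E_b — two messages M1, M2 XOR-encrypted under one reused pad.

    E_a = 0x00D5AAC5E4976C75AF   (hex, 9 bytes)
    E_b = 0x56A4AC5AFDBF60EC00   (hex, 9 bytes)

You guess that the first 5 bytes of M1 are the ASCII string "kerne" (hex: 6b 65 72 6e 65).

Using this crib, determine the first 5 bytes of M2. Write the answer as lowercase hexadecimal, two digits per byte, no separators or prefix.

3d1474f17c

First, E_a ⊕ E_b = (M1 ⊕ K) ⊕ (M2 ⊕ K) = M1 ⊕ M2, so the key drops out. Then M2 = (M1 ⊕ M2) ⊕ M1 over the first 5 bytes.
byte 0: (00 xor 56) xor 6b = 56 xor 6b = 3d
byte 1: (d5 xor a4) xor 65 = 71 xor 65 = 14
byte 2: (aa xor ac) xor 72 = 06 xor 72 = 74
byte 3: (c5 xor 5a) xor 6e = 9f xor 6e = f1
byte 4: (e4 xor fd) xor 65 = 19 xor 65 = 7c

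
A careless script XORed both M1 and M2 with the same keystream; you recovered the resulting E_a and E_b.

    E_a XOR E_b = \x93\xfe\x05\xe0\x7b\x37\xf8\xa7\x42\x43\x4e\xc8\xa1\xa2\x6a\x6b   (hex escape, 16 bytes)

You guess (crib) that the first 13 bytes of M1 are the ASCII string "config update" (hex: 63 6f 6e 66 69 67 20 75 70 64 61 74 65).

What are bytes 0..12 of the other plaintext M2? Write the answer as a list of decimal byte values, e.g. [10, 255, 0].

[240, 145, 107, 134, 18, 80, 216, 210, 50, 39, 47, 188, 196]

Since E_a ⊕ E_b = M1 ⊕ M2, XORing with the guessed M1 bytes yields the corresponding M2 bytes: M2 = (E_a ⊕ E_b) ⊕ M1.
93 ^ 63 = f0
fe ^ 6f = 91
05 ^ 6e = 6b
e0 ^ 66 = 86
7b ^ 69 = 12
37 ^ 67 = 50
f8 ^ 20 = d8
a7 ^ 75 = d2
42 ^ 70 = 32
43 ^ 64 = 27
4e ^ 61 = 2f
c8 ^ 74 = bc
a1 ^ 65 = c4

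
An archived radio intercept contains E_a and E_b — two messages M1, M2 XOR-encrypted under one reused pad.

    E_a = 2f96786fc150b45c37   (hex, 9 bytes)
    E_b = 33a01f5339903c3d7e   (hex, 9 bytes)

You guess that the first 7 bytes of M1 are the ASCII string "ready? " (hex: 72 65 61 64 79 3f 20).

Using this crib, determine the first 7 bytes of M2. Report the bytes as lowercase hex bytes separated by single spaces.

First, E_a ⊕ E_b = (M1 ⊕ K) ⊕ (M2 ⊕ K) = M1 ⊕ M2, so the key drops out. Then M2 = (M1 ⊕ M2) ⊕ M1 over the first 7 bytes.
byte 0: (2f ⊕ 33) ⊕ 72 = 1c ⊕ 72 = 6e
byte 1: (96 ⊕ a0) ⊕ 65 = 36 ⊕ 65 = 53
byte 2: (78 ⊕ 1f) ⊕ 61 = 67 ⊕ 61 = 06
byte 3: (6f ⊕ 53) ⊕ 64 = 3c ⊕ 64 = 58
byte 4: (c1 ⊕ 39) ⊕ 79 = f8 ⊕ 79 = 81
byte 5: (50 ⊕ 90) ⊕ 3f = c0 ⊕ 3f = ff
byte 6: (b4 ⊕ 3c) ⊕ 20 = 88 ⊕ 20 = a8

6e 53 06 58 81 ff a8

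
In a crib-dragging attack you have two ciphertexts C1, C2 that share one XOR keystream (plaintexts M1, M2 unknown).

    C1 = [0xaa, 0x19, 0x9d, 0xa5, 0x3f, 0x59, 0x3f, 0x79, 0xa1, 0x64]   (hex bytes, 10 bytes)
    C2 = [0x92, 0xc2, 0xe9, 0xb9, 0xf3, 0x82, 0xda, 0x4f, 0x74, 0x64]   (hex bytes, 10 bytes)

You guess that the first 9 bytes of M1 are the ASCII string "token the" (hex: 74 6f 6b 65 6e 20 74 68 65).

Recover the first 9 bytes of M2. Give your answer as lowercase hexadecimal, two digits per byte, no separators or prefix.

First, C1 ⊕ C2 = (M1 ⊕ K) ⊕ (M2 ⊕ K) = M1 ⊕ M2, so the key drops out. Then M2 = (M1 ⊕ M2) ⊕ M1 over the first 9 bytes.
byte 0: (aa xor 92) xor 74 = 38 xor 74 = 4c
byte 1: (19 xor c2) xor 6f = db xor 6f = b4
byte 2: (9d xor e9) xor 6b = 74 xor 6b = 1f
byte 3: (a5 xor b9) xor 65 = 1c xor 65 = 79
byte 4: (3f xor f3) xor 6e = cc xor 6e = a2
byte 5: (59 xor 82) xor 20 = db xor 20 = fb
byte 6: (3f xor da) xor 74 = e5 xor 74 = 91
byte 7: (79 xor 4f) xor 68 = 36 xor 68 = 5e
byte 8: (a1 xor 74) xor 65 = d5 xor 65 = b0

4cb41f79a2fb915eb0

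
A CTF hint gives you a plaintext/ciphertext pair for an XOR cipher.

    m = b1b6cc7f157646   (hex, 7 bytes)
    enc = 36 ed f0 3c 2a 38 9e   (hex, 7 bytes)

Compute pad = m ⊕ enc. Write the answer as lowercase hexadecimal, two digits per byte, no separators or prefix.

Since enc = m ⊕ pad, XORing both sides with m gives pad = m ⊕ enc.
10110001 XOR 00110110 = 10000111
10110110 XOR 11101101 = 01011011
11001100 XOR 11110000 = 00111100
01111111 XOR 00111100 = 01000011
00010101 XOR 00101010 = 00111111
01110110 XOR 00111000 = 01001110
01000110 XOR 10011110 = 11011000

875b3c433f4ed8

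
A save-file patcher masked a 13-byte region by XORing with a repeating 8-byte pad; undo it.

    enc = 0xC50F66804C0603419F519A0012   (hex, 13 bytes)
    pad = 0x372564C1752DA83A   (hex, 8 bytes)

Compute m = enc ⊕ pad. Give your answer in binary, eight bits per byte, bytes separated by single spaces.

The 8-byte key repeats, so the effective keystream is 37 25 64 c1 75 2d a8 3a 37 25 64 c1 75.
byte 0: 11000101 ^ 00110111 = 11110010
byte 1: 00001111 ^ 00100101 = 00101010
byte 2: 01100110 ^ 01100100 = 00000010
byte 3: 10000000 ^ 11000001 = 01000001
byte 4: 01001100 ^ 01110101 = 00111001
byte 5: 00000110 ^ 00101101 = 00101011
byte 6: 00000011 ^ 10101000 = 10101011
byte 7: 01000001 ^ 00111010 = 01111011
byte 8: 10011111 ^ 00110111 = 10101000
byte 9: 01010001 ^ 00100101 = 01110100
byte 10: 10011010 ^ 01100100 = 11111110
byte 11: 00000000 ^ 11000001 = 11000001
byte 12: 00010010 ^ 01110101 = 01100111

11110010 00101010 00000010 01000001 00111001 00101011 10101011 01111011 10101000 01110100 11111110 11000001 01100111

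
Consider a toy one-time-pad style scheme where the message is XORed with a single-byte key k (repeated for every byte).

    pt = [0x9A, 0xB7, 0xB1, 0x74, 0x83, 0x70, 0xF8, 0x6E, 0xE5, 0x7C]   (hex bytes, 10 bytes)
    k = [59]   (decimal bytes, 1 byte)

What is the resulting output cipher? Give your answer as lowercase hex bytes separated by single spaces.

a1 8c 8a 4f b8 4b c3 55 de 47

The 1-byte key repeats, so the effective keystream is 3b 3b 3b 3b 3b 3b 3b 3b 3b 3b.
byte 0: 9a ⊕ 3b = a1
byte 1: b7 ⊕ 3b = 8c
byte 2: b1 ⊕ 3b = 8a
byte 3: 74 ⊕ 3b = 4f
byte 4: 83 ⊕ 3b = b8
byte 5: 70 ⊕ 3b = 4b
byte 6: f8 ⊕ 3b = c3
byte 7: 6e ⊕ 3b = 55
byte 8: e5 ⊕ 3b = de
byte 9: 7c ⊕ 3b = 47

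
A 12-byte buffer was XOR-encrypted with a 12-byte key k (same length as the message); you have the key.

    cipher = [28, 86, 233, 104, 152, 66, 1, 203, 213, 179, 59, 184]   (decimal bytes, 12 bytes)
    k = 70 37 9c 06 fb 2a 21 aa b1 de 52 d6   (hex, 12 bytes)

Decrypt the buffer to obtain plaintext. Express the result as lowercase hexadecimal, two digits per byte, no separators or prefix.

6c61756e63682061646d696e

XOR is its own inverse, so applying the key byte-wise gives the result directly.
1c ^ 70 = 6c
56 ^ 37 = 61
e9 ^ 9c = 75
68 ^ 06 = 6e
98 ^ fb = 63
42 ^ 2a = 68
01 ^ 21 = 20
cb ^ aa = 61
d5 ^ b1 = 64
b3 ^ de = 6d
3b ^ 52 = 69
b8 ^ d6 = 6e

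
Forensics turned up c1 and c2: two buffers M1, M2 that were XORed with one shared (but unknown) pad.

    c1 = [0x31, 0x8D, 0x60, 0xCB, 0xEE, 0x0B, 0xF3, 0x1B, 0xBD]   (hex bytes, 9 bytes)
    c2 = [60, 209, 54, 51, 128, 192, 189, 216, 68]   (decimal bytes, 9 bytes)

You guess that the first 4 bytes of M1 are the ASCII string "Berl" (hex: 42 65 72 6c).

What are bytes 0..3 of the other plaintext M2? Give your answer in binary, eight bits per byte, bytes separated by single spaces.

First, c1 ⊕ c2 = (M1 ⊕ K) ⊕ (M2 ⊕ K) = M1 ⊕ M2, so the key drops out. Then M2 = (M1 ⊕ M2) ⊕ M1 over the first 4 bytes.
byte 0: (31 ⊕ 3c) ⊕ 42 = 0d ⊕ 42 = 4f
byte 1: (8d ⊕ d1) ⊕ 65 = 5c ⊕ 65 = 39
byte 2: (60 ⊕ 36) ⊕ 72 = 56 ⊕ 72 = 24
byte 3: (cb ⊕ 33) ⊕ 6c = f8 ⊕ 6c = 94

01001111 00111001 00100100 10010100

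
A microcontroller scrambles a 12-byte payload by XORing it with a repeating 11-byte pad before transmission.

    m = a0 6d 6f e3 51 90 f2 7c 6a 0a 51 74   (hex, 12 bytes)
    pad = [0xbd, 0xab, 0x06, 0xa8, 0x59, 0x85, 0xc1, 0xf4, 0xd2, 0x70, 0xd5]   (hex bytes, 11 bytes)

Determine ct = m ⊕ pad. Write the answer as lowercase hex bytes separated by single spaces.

1d c6 69 4b 08 15 33 88 b8 7a 84 c9

The 11-byte key repeats, so the effective keystream is bd ab 06 a8 59 85 c1 f4 d2 70 d5 bd.
byte 0: 10100000 XOR 10111101 = 00011101
byte 1: 01101101 XOR 10101011 = 11000110
byte 2: 01101111 XOR 00000110 = 01101001
byte 3: 11100011 XOR 10101000 = 01001011
byte 4: 01010001 XOR 01011001 = 00001000
byte 5: 10010000 XOR 10000101 = 00010101
byte 6: 11110010 XOR 11000001 = 00110011
byte 7: 01111100 XOR 11110100 = 10001000
byte 8: 01101010 XOR 11010010 = 10111000
byte 9: 00001010 XOR 01110000 = 01111010
byte 10: 01010001 XOR 11010101 = 10000100
byte 11: 01110100 XOR 10111101 = 11001001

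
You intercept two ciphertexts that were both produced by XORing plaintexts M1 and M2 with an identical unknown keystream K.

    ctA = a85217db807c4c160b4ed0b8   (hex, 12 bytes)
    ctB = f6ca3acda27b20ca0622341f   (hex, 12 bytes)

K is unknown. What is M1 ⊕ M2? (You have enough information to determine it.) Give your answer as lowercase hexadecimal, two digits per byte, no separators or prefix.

ctA ⊕ ctB = (M1 ⊕ K) ⊕ (M2 ⊕ K) = M1 ⊕ M2 — the shared key cancels under XOR.
a8 ^ f6 = 5e
52 ^ ca = 98
17 ^ 3a = 2d
db ^ cd = 16
80 ^ a2 = 22
7c ^ 7b = 07
4c ^ 20 = 6c
16 ^ ca = dc
0b ^ 06 = 0d
4e ^ 22 = 6c
d0 ^ 34 = e4
b8 ^ 1f = a7

5e982d1622076cdc0d6ce4a7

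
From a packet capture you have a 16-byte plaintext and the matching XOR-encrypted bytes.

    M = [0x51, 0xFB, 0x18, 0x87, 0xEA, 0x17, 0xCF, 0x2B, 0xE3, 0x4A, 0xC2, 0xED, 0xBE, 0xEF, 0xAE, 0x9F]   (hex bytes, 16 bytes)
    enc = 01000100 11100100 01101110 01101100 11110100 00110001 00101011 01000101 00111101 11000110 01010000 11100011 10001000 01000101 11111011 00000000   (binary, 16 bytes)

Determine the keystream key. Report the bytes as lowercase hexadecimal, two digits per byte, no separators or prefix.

151f76eb1e26e46ede8c920e36aa559f

Since enc = M ⊕ key, XORing both sides with M gives key = M ⊕ enc.
51 ⊕ 44 = 15
fb ⊕ e4 = 1f
18 ⊕ 6e = 76
87 ⊕ 6c = eb
ea ⊕ f4 = 1e
17 ⊕ 31 = 26
cf ⊕ 2b = e4
2b ⊕ 45 = 6e
e3 ⊕ 3d = de
4a ⊕ c6 = 8c
c2 ⊕ 50 = 92
ed ⊕ e3 = 0e
be ⊕ 88 = 36
ef ⊕ 45 = aa
ae ⊕ fb = 55
9f ⊕ 00 = 9f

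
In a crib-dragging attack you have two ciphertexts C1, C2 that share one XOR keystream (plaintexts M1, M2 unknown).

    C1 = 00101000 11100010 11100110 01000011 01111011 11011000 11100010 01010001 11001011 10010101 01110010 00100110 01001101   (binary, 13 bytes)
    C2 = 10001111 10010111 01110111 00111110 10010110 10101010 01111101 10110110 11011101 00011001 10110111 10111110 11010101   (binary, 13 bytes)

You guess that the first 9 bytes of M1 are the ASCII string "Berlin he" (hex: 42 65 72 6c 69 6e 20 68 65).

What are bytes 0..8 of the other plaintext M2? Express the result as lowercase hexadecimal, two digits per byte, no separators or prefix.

e510e311841cbf8f73

First, C1 ⊕ C2 = (M1 ⊕ K) ⊕ (M2 ⊕ K) = M1 ⊕ M2, so the key drops out. Then M2 = (M1 ⊕ M2) ⊕ M1 over the first 9 bytes.
byte 0: (28 ^ 8f) ^ 42 = a7 ^ 42 = e5
byte 1: (e2 ^ 97) ^ 65 = 75 ^ 65 = 10
byte 2: (e6 ^ 77) ^ 72 = 91 ^ 72 = e3
byte 3: (43 ^ 3e) ^ 6c = 7d ^ 6c = 11
byte 4: (7b ^ 96) ^ 69 = ed ^ 69 = 84
byte 5: (d8 ^ aa) ^ 6e = 72 ^ 6e = 1c
byte 6: (e2 ^ 7d) ^ 20 = 9f ^ 20 = bf
byte 7: (51 ^ b6) ^ 68 = e7 ^ 68 = 8f
byte 8: (cb ^ dd) ^ 65 = 16 ^ 65 = 73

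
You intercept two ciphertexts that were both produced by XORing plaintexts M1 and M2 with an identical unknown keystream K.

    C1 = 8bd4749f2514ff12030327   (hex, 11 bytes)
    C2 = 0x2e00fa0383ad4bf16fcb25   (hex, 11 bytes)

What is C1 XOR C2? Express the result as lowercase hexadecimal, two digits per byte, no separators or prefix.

C1 ⊕ C2 = (M1 ⊕ K) ⊕ (M2 ⊕ K) = M1 ⊕ M2 — the shared key cancels under XOR.
10001011 ^ 00101110 = 10100101
11010100 ^ 00000000 = 11010100
01110100 ^ 11111010 = 10001110
10011111 ^ 00000011 = 10011100
00100101 ^ 10000011 = 10100110
00010100 ^ 10101101 = 10111001
11111111 ^ 01001011 = 10110100
00010010 ^ 11110001 = 11100011
00000011 ^ 01101111 = 01101100
00000011 ^ 11001011 = 11001000
00100111 ^ 00100101 = 00000010

a5d48e9ca6b9b4e36cc802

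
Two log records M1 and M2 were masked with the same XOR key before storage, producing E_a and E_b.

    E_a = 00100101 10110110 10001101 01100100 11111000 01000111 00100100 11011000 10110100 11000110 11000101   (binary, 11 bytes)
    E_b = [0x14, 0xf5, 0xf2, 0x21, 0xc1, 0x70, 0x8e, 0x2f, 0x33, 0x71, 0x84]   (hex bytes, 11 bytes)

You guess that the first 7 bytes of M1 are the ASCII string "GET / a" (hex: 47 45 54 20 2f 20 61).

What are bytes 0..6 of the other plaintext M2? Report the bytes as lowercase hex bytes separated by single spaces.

First, E_a ⊕ E_b = (M1 ⊕ K) ⊕ (M2 ⊕ K) = M1 ⊕ M2, so the key drops out. Then M2 = (M1 ⊕ M2) ⊕ M1 over the first 7 bytes.
byte 0: (25 ^ 14) ^ 47 = 31 ^ 47 = 76
byte 1: (b6 ^ f5) ^ 45 = 43 ^ 45 = 06
byte 2: (8d ^ f2) ^ 54 = 7f ^ 54 = 2b
byte 3: (64 ^ 21) ^ 20 = 45 ^ 20 = 65
byte 4: (f8 ^ c1) ^ 2f = 39 ^ 2f = 16
byte 5: (47 ^ 70) ^ 20 = 37 ^ 20 = 17
byte 6: (24 ^ 8e) ^ 61 = aa ^ 61 = cb

76 06 2b 65 16 17 cb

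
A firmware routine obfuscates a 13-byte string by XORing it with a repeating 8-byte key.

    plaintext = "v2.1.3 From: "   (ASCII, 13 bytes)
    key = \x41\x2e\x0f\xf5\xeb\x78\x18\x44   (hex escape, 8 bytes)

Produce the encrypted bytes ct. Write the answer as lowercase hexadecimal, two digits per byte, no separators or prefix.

371c21c4c54b3802334162cfcb

The 8-byte key repeats, so the effective keystream is 41 2e 0f f5 eb 78 18 44 41 2e 0f f5 eb.
byte 0: 76 xor 41 = 37
byte 1: 32 xor 2e = 1c
byte 2: 2e xor 0f = 21
byte 3: 31 xor f5 = c4
byte 4: 2e xor eb = c5
byte 5: 33 xor 78 = 4b
byte 6: 20 xor 18 = 38
byte 7: 46 xor 44 = 02
byte 8: 72 xor 41 = 33
byte 9: 6f xor 2e = 41
byte 10: 6d xor 0f = 62
byte 11: 3a xor f5 = cf
byte 12: 20 xor eb = cb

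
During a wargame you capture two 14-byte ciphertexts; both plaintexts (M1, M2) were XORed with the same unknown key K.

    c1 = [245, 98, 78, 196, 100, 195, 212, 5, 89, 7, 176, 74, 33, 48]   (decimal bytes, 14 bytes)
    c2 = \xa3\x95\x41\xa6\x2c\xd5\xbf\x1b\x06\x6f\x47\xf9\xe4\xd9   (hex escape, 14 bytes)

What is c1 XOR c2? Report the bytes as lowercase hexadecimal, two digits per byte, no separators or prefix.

56f70f6248166b1e5f68f7b3c5e9

c1 ⊕ c2 = (M1 ⊕ K) ⊕ (M2 ⊕ K) = M1 ⊕ M2 — the shared key cancels under XOR.
byte 0: f5 ^ a3 = 56
byte 1: 62 ^ 95 = f7
byte 2: 4e ^ 41 = 0f
byte 3: c4 ^ a6 = 62
byte 4: 64 ^ 2c = 48
byte 5: c3 ^ d5 = 16
byte 6: d4 ^ bf = 6b
byte 7: 05 ^ 1b = 1e
byte 8: 59 ^ 06 = 5f
byte 9: 07 ^ 6f = 68
byte 10: b0 ^ 47 = f7
byte 11: 4a ^ f9 = b3
byte 12: 21 ^ e4 = c5
byte 13: 30 ^ d9 = e9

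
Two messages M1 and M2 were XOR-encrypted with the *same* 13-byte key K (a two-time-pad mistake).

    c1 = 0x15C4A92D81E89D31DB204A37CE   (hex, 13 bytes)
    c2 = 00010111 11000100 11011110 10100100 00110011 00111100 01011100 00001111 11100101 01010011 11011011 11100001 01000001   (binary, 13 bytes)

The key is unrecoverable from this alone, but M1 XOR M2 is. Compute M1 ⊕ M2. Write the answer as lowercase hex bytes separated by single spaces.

02 00 77 89 b2 d4 c1 3e 3e 73 91 d6 8f

c1 ⊕ c2 = (M1 ⊕ K) ⊕ (M2 ⊕ K) = M1 ⊕ M2 — the shared key cancels under XOR.
15 xor 17 = 02
c4 xor c4 = 00
a9 xor de = 77
2d xor a4 = 89
81 xor 33 = b2
e8 xor 3c = d4
9d xor 5c = c1
31 xor 0f = 3e
db xor e5 = 3e
20 xor 53 = 73
4a xor db = 91
37 xor e1 = d6
ce xor 41 = 8f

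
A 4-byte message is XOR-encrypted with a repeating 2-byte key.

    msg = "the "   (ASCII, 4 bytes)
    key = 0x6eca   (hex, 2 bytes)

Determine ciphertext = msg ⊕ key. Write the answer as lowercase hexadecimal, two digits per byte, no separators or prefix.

1aa20bea

The 2-byte key repeats, so the effective keystream is 6e ca 6e ca.
byte 0: 116 ⊕ 110 =  26
byte 1: 104 ⊕ 202 = 162
byte 2: 101 ⊕ 110 =  11
byte 3:  32 ⊕ 202 = 234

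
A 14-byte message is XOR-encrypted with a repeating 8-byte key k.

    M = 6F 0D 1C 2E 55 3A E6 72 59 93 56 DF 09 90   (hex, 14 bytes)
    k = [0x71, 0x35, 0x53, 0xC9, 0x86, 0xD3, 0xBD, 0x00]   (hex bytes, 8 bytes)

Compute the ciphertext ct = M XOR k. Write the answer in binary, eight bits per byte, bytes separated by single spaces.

The 8-byte key repeats, so the effective keystream is 71 35 53 c9 86 d3 bd 00 71 35 53 c9 86 d3.
byte 0: 6f ⊕ 71 = 1e
byte 1: 0d ⊕ 35 = 38
byte 2: 1c ⊕ 53 = 4f
byte 3: 2e ⊕ c9 = e7
byte 4: 55 ⊕ 86 = d3
byte 5: 3a ⊕ d3 = e9
byte 6: e6 ⊕ bd = 5b
byte 7: 72 ⊕ 00 = 72
byte 8: 59 ⊕ 71 = 28
byte 9: 93 ⊕ 35 = a6
byte 10: 56 ⊕ 53 = 05
byte 11: df ⊕ c9 = 16
byte 12: 09 ⊕ 86 = 8f
byte 13: 90 ⊕ d3 = 43

00011110 00111000 01001111 11100111 11010011 11101001 01011011 01110010 00101000 10100110 00000101 00010110 10001111 01000011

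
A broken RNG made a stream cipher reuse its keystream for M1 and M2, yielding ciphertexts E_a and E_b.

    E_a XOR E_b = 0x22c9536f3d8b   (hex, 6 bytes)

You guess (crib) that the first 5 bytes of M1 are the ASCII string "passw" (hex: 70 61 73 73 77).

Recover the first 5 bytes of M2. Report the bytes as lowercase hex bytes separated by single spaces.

52 a8 20 1c 4a

Since E_a ⊕ E_b = M1 ⊕ M2, XORing with the guessed M1 bytes yields the corresponding M2 bytes: M2 = (E_a ⊕ E_b) ⊕ M1.
 34 ⊕ 112 =  82
201 ⊕  97 = 168
 83 ⊕ 115 =  32
111 ⊕ 115 =  28
 61 ⊕ 119 =  74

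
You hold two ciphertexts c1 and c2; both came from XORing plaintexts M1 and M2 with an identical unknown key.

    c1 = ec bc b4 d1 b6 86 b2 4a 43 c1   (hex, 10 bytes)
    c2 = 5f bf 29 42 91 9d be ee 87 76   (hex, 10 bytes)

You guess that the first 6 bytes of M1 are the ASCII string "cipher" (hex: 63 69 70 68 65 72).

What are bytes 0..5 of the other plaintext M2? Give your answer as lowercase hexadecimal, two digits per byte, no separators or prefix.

d06aedfb4269

First, c1 ⊕ c2 = (M1 ⊕ K) ⊕ (M2 ⊕ K) = M1 ⊕ M2, so the key drops out. Then M2 = (M1 ⊕ M2) ⊕ M1 over the first 6 bytes.
byte 0: (ec xor 5f) xor 63 = b3 xor 63 = d0
byte 1: (bc xor bf) xor 69 = 03 xor 69 = 6a
byte 2: (b4 xor 29) xor 70 = 9d xor 70 = ed
byte 3: (d1 xor 42) xor 68 = 93 xor 68 = fb
byte 4: (b6 xor 91) xor 65 = 27 xor 65 = 42
byte 5: (86 xor 9d) xor 72 = 1b xor 72 = 69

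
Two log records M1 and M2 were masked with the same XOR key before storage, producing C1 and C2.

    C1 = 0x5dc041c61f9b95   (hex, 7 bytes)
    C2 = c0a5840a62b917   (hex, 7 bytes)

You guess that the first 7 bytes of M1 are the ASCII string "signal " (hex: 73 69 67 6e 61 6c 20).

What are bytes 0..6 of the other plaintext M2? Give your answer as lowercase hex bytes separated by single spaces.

ee 0c a2 a2 1c 4e a2

First, C1 ⊕ C2 = (M1 ⊕ K) ⊕ (M2 ⊕ K) = M1 ⊕ M2, so the key drops out. Then M2 = (M1 ⊕ M2) ⊕ M1 over the first 7 bytes.
byte 0: (5d xor c0) xor 73 = 9d xor 73 = ee
byte 1: (c0 xor a5) xor 69 = 65 xor 69 = 0c
byte 2: (41 xor 84) xor 67 = c5 xor 67 = a2
byte 3: (c6 xor 0a) xor 6e = cc xor 6e = a2
byte 4: (1f xor 62) xor 61 = 7d xor 61 = 1c
byte 5: (9b xor b9) xor 6c = 22 xor 6c = 4e
byte 6: (95 xor 17) xor 20 = 82 xor 20 = a2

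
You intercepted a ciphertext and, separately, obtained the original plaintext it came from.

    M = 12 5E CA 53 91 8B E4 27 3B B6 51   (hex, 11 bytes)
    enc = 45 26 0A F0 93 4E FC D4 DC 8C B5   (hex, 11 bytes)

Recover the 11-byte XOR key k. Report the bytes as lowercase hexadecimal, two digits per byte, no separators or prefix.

Since enc = M ⊕ k, XORing both sides with M gives k = M ⊕ enc.
byte 0: 12 ^ 45 = 57
byte 1: 5e ^ 26 = 78
byte 2: ca ^ 0a = c0
byte 3: 53 ^ f0 = a3
byte 4: 91 ^ 93 = 02
byte 5: 8b ^ 4e = c5
byte 6: e4 ^ fc = 18
byte 7: 27 ^ d4 = f3
byte 8: 3b ^ dc = e7
byte 9: b6 ^ 8c = 3a
byte 10: 51 ^ b5 = e4

5778c0a302c518f3e73ae4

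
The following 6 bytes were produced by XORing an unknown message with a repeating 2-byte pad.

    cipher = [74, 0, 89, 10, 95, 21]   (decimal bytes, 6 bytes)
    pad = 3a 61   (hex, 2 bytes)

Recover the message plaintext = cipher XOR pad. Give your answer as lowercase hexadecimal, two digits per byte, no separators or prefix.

The 2-byte key repeats, so the effective keystream is 3a 61 3a 61 3a 61.
byte 0: 4a ⊕ 3a = 70
byte 1: 00 ⊕ 61 = 61
byte 2: 59 ⊕ 3a = 63
byte 3: 0a ⊕ 61 = 6b
byte 4: 5f ⊕ 3a = 65
byte 5: 15 ⊕ 61 = 74

7061636b6574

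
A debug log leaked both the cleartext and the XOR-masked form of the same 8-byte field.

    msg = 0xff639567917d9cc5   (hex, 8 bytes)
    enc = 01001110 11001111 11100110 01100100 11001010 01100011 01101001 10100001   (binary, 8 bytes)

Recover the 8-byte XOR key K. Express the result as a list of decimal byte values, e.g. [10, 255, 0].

[177, 172, 115, 3, 91, 30, 245, 100]

Since enc = msg ⊕ K, XORing both sides with msg gives K = msg ⊕ enc.
byte 0: 255 ^  78 = 177
byte 1:  99 ^ 207 = 172
byte 2: 149 ^ 230 = 115
byte 3: 103 ^ 100 =   3
byte 4: 145 ^ 202 =  91
byte 5: 125 ^  99 =  30
byte 6: 156 ^ 105 = 245
byte 7: 197 ^ 161 = 100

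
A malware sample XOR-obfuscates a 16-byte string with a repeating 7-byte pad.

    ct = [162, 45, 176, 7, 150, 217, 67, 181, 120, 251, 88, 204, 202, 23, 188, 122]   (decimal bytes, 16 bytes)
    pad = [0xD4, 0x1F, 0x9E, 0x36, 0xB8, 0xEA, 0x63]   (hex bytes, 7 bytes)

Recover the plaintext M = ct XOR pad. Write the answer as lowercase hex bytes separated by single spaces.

The 7-byte key repeats, so the effective keystream is d4 1f 9e 36 b8 ea 63 d4 1f 9e 36 b8 ea 63 d4 1f.
byte 0: 10100010 XOR 11010100 = 01110110
byte 1: 00101101 XOR 00011111 = 00110010
byte 2: 10110000 XOR 10011110 = 00101110
byte 3: 00000111 XOR 00110110 = 00110001
byte 4: 10010110 XOR 10111000 = 00101110
byte 5: 11011001 XOR 11101010 = 00110011
byte 6: 01000011 XOR 01100011 = 00100000
byte 7: 10110101 XOR 11010100 = 01100001
byte 8: 01111000 XOR 00011111 = 01100111
byte 9: 11111011 XOR 10011110 = 01100101
byte 10: 01011000 XOR 00110110 = 01101110
byte 11: 11001100 XOR 10111000 = 01110100
byte 12: 11001010 XOR 11101010 = 00100000
byte 13: 00010111 XOR 01100011 = 01110100
byte 14: 10111100 XOR 11010100 = 01101000
byte 15: 01111010 XOR 00011111 = 01100101

76 32 2e 31 2e 33 20 61 67 65 6e 74 20 74 68 65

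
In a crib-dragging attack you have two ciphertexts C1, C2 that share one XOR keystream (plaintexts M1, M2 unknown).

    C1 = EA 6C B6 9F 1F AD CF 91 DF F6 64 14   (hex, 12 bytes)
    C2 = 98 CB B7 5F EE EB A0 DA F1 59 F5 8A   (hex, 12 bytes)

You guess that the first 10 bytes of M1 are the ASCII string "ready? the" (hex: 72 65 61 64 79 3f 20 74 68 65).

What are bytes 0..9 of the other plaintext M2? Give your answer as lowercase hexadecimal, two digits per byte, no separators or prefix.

First, C1 ⊕ C2 = (M1 ⊕ K) ⊕ (M2 ⊕ K) = M1 ⊕ M2, so the key drops out. Then M2 = (M1 ⊕ M2) ⊕ M1 over the first 10 bytes.
byte 0: (ea XOR 98) XOR 72 = 72 XOR 72 = 00
byte 1: (6c XOR cb) XOR 65 = a7 XOR 65 = c2
byte 2: (b6 XOR b7) XOR 61 = 01 XOR 61 = 60
byte 3: (9f XOR 5f) XOR 64 = c0 XOR 64 = a4
byte 4: (1f XOR ee) XOR 79 = f1 XOR 79 = 88
byte 5: (ad XOR eb) XOR 3f = 46 XOR 3f = 79
byte 6: (cf XOR a0) XOR 20 = 6f XOR 20 = 4f
byte 7: (91 XOR da) XOR 74 = 4b XOR 74 = 3f
byte 8: (df XOR f1) XOR 68 = 2e XOR 68 = 46
byte 9: (f6 XOR 59) XOR 65 = af XOR 65 = ca

00c260a488794f3f46ca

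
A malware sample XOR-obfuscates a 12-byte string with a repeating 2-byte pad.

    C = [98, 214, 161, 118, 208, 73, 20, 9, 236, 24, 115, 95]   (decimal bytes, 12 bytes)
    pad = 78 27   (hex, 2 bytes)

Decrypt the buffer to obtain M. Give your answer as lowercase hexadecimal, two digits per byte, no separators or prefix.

1af1d951a86e6c2e943f0b78

The 2-byte key repeats, so the effective keystream is 78 27 78 27 78 27 78 27 78 27 78 27.
byte 0:  98 ⊕ 120 =  26
byte 1: 214 ⊕  39 = 241
byte 2: 161 ⊕ 120 = 217
byte 3: 118 ⊕  39 =  81
byte 4: 208 ⊕ 120 = 168
byte 5:  73 ⊕  39 = 110
byte 6:  20 ⊕ 120 = 108
byte 7:   9 ⊕  39 =  46
byte 8: 236 ⊕ 120 = 148
byte 9:  24 ⊕  39 =  63
byte 10: 115 ⊕ 120 =  11
byte 11:  95 ⊕  39 = 120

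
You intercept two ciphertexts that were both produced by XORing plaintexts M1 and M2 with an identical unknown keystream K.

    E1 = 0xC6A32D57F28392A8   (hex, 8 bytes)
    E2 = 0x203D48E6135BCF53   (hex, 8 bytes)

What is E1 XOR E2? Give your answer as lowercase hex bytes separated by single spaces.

e6 9e 65 b1 e1 d8 5d fb

E1 ⊕ E2 = (M1 ⊕ K) ⊕ (M2 ⊕ K) = M1 ⊕ M2 — the shared key cancels under XOR.
c6 xor 20 = e6
a3 xor 3d = 9e
2d xor 48 = 65
57 xor e6 = b1
f2 xor 13 = e1
83 xor 5b = d8
92 xor cf = 5d
a8 xor 53 = fb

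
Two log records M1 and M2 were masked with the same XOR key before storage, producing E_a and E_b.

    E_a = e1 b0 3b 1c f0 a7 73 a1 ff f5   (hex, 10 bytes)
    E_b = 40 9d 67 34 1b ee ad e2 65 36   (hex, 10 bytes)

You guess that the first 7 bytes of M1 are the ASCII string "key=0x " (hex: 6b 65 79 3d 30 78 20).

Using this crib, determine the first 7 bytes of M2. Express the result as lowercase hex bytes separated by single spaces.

First, E_a ⊕ E_b = (M1 ⊕ K) ⊕ (M2 ⊕ K) = M1 ⊕ M2, so the key drops out. Then M2 = (M1 ⊕ M2) ⊕ M1 over the first 7 bytes.
byte 0: (e1 ^ 40) ^ 6b = a1 ^ 6b = ca
byte 1: (b0 ^ 9d) ^ 65 = 2d ^ 65 = 48
byte 2: (3b ^ 67) ^ 79 = 5c ^ 79 = 25
byte 3: (1c ^ 34) ^ 3d = 28 ^ 3d = 15
byte 4: (f0 ^ 1b) ^ 30 = eb ^ 30 = db
byte 5: (a7 ^ ee) ^ 78 = 49 ^ 78 = 31
byte 6: (73 ^ ad) ^ 20 = de ^ 20 = fe

ca 48 25 15 db 31 fe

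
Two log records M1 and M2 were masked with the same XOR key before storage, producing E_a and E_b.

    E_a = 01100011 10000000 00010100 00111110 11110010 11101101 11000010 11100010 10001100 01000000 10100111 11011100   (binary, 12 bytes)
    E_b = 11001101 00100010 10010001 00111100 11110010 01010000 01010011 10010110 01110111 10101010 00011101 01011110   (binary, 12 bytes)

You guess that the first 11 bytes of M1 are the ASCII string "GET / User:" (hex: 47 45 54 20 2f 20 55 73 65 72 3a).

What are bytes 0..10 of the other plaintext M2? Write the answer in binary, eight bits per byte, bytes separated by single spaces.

11101001 11100111 11010001 00100010 00101111 10011101 11000100 00000111 10011110 10011000 10000000

First, E_a ⊕ E_b = (M1 ⊕ K) ⊕ (M2 ⊕ K) = M1 ⊕ M2, so the key drops out. Then M2 = (M1 ⊕ M2) ⊕ M1 over the first 11 bytes.
byte 0: (63 xor cd) xor 47 = ae xor 47 = e9
byte 1: (80 xor 22) xor 45 = a2 xor 45 = e7
byte 2: (14 xor 91) xor 54 = 85 xor 54 = d1
byte 3: (3e xor 3c) xor 20 = 02 xor 20 = 22
byte 4: (f2 xor f2) xor 2f = 00 xor 2f = 2f
byte 5: (ed xor 50) xor 20 = bd xor 20 = 9d
byte 6: (c2 xor 53) xor 55 = 91 xor 55 = c4
byte 7: (e2 xor 96) xor 73 = 74 xor 73 = 07
byte 8: (8c xor 77) xor 65 = fb xor 65 = 9e
byte 9: (40 xor aa) xor 72 = ea xor 72 = 98
byte 10: (a7 xor 1d) xor 3a = ba xor 3a = 80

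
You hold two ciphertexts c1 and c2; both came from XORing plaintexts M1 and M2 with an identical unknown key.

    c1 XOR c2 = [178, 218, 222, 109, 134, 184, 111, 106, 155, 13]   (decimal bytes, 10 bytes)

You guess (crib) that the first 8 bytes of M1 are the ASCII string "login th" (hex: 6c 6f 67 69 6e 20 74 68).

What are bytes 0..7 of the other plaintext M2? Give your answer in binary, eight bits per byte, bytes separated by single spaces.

11011110 10110101 10111001 00000100 11101000 10011000 00011011 00000010

Since c1 ⊕ c2 = M1 ⊕ M2, XORing with the guessed M1 bytes yields the corresponding M2 bytes: M2 = (c1 ⊕ c2) ⊕ M1.
byte 0: b2 XOR 6c = de
byte 1: da XOR 6f = b5
byte 2: de XOR 67 = b9
byte 3: 6d XOR 69 = 04
byte 4: 86 XOR 6e = e8
byte 5: b8 XOR 20 = 98
byte 6: 6f XOR 74 = 1b
byte 7: 6a XOR 68 = 02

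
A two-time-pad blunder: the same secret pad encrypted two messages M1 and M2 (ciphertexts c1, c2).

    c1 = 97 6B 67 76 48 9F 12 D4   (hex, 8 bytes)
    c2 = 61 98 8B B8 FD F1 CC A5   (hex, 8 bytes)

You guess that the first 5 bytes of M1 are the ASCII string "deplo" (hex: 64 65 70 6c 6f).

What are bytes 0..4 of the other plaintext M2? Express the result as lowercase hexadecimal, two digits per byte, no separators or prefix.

92969ca2da

First, c1 ⊕ c2 = (M1 ⊕ K) ⊕ (M2 ⊕ K) = M1 ⊕ M2, so the key drops out. Then M2 = (M1 ⊕ M2) ⊕ M1 over the first 5 bytes.
byte 0: (97 ⊕ 61) ⊕ 64 = f6 ⊕ 64 = 92
byte 1: (6b ⊕ 98) ⊕ 65 = f3 ⊕ 65 = 96
byte 2: (67 ⊕ 8b) ⊕ 70 = ec ⊕ 70 = 9c
byte 3: (76 ⊕ b8) ⊕ 6c = ce ⊕ 6c = a2
byte 4: (48 ⊕ fd) ⊕ 6f = b5 ⊕ 6f = da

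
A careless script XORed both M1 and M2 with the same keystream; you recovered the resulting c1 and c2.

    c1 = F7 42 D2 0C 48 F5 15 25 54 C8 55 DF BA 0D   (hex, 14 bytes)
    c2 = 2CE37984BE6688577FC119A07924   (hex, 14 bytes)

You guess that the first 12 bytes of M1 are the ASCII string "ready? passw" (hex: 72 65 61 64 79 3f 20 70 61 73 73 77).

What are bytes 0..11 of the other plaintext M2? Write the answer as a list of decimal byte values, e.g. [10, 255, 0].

First, c1 ⊕ c2 = (M1 ⊕ K) ⊕ (M2 ⊕ K) = M1 ⊕ M2, so the key drops out. Then M2 = (M1 ⊕ M2) ⊕ M1 over the first 12 bytes.
byte 0: (f7 XOR 2c) XOR 72 = db XOR 72 = a9
byte 1: (42 XOR e3) XOR 65 = a1 XOR 65 = c4
byte 2: (d2 XOR 79) XOR 61 = ab XOR 61 = ca
byte 3: (0c XOR 84) XOR 64 = 88 XOR 64 = ec
byte 4: (48 XOR be) XOR 79 = f6 XOR 79 = 8f
byte 5: (f5 XOR 66) XOR 3f = 93 XOR 3f = ac
byte 6: (15 XOR 88) XOR 20 = 9d XOR 20 = bd
byte 7: (25 XOR 57) XOR 70 = 72 XOR 70 = 02
byte 8: (54 XOR 7f) XOR 61 = 2b XOR 61 = 4a
byte 9: (c8 XOR c1) XOR 73 = 09 XOR 73 = 7a
byte 10: (55 XOR 19) XOR 73 = 4c XOR 73 = 3f
byte 11: (df XOR a0) XOR 77 = 7f XOR 77 = 08

[169, 196, 202, 236, 143, 172, 189, 2, 74, 122, 63, 8]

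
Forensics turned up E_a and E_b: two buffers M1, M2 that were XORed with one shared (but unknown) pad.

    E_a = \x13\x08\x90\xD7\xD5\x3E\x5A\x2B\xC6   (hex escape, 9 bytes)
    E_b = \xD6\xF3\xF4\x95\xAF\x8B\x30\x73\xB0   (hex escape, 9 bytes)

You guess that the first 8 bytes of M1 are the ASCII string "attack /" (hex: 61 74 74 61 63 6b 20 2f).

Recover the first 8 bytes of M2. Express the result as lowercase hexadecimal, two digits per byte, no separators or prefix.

a48f102319de4a77

First, E_a ⊕ E_b = (M1 ⊕ K) ⊕ (M2 ⊕ K) = M1 ⊕ M2, so the key drops out. Then M2 = (M1 ⊕ M2) ⊕ M1 over the first 8 bytes.
byte 0: (13 ⊕ d6) ⊕ 61 = c5 ⊕ 61 = a4
byte 1: (08 ⊕ f3) ⊕ 74 = fb ⊕ 74 = 8f
byte 2: (90 ⊕ f4) ⊕ 74 = 64 ⊕ 74 = 10
byte 3: (d7 ⊕ 95) ⊕ 61 = 42 ⊕ 61 = 23
byte 4: (d5 ⊕ af) ⊕ 63 = 7a ⊕ 63 = 19
byte 5: (3e ⊕ 8b) ⊕ 6b = b5 ⊕ 6b = de
byte 6: (5a ⊕ 30) ⊕ 20 = 6a ⊕ 20 = 4a
byte 7: (2b ⊕ 73) ⊕ 2f = 58 ⊕ 2f = 77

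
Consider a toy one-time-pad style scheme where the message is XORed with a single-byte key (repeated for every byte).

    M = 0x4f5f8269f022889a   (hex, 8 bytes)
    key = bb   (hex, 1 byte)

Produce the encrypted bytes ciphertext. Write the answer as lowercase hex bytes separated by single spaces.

The 1-byte key repeats, so the effective keystream is bb bb bb bb bb bb bb bb.
byte 0: 4f XOR bb = f4
byte 1: 5f XOR bb = e4
byte 2: 82 XOR bb = 39
byte 3: 69 XOR bb = d2
byte 4: f0 XOR bb = 4b
byte 5: 22 XOR bb = 99
byte 6: 88 XOR bb = 33
byte 7: 9a XOR bb = 21

f4 e4 39 d2 4b 99 33 21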